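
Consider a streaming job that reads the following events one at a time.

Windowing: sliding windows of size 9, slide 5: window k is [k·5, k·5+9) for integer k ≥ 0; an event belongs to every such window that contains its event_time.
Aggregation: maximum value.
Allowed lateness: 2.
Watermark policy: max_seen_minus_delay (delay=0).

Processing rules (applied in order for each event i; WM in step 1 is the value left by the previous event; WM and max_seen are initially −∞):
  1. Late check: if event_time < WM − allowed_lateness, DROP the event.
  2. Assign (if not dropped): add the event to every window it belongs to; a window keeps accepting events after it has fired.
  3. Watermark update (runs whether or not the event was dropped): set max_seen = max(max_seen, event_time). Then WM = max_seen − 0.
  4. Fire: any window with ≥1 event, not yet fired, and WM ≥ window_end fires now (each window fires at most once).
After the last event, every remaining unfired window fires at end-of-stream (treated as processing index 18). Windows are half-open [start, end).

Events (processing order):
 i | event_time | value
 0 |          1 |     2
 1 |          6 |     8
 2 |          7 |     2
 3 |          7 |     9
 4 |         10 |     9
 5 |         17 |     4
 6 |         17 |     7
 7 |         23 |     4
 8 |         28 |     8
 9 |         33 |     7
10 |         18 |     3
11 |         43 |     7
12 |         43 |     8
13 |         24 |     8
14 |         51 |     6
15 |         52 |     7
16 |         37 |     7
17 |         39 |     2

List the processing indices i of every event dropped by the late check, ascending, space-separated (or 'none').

10 13 16 17

i=0 t=1 v=2: → [0,9); WM=1
i=1 t=6 v=8: → [5,14),[0,9); WM=6
i=2 t=7 v=2: → [5,14),[0,9); WM=7
i=3 t=7 v=9: → [5,14),[0,9); WM=7
i=4 t=10 v=9: → [10,19),[5,14); WM=10; [0,9) fires=9
i=5 t=17 v=4: → [15,24),[10,19); WM=17; [5,14) fires=9
i=6 t=17 v=7: → [15,24),[10,19); WM=17
i=7 t=23 v=4: → [20,29),[15,24); WM=23; [10,19) fires=9
i=8 t=28 v=8: → [25,34),[20,29); WM=28; [15,24) fires=7
i=9 t=33 v=7: → [30,39),[25,34); WM=33; [20,29) fires=8
i=10 t=18 v=3: DROP (t<33-2); WM=33
i=11 t=43 v=7: → [40,49),[35,44); WM=43; [25,34) fires=8 [30,39) fires=7
i=12 t=43 v=8: → [40,49),[35,44); WM=43
i=13 t=24 v=8: DROP (t<43-2); WM=43
i=14 t=51 v=6: → [50,59),[45,54); WM=51; [35,44) fires=8 [40,49) fires=8
i=15 t=52 v=7: → [50,59),[45,54); WM=52
i=16 t=37 v=7: DROP (t<52-2); WM=52
i=17 t=39 v=2: DROP (t<52-2); WM=52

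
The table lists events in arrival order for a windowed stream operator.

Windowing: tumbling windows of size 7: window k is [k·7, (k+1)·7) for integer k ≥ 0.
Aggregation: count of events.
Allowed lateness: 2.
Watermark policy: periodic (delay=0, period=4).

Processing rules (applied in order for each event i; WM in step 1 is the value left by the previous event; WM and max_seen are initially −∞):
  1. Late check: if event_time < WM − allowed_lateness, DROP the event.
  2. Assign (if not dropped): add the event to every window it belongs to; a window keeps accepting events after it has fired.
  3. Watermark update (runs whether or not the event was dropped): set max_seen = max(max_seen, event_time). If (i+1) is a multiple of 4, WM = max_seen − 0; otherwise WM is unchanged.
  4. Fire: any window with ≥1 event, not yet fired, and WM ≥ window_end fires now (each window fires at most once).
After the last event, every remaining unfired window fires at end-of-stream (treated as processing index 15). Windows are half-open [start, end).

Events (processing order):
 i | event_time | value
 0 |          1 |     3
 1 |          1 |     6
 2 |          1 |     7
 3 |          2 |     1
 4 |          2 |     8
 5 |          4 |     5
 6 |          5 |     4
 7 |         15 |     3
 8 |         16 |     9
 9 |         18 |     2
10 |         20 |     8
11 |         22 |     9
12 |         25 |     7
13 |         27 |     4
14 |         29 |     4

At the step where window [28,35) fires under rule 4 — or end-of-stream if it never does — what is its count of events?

i=0 t=1 v=3: → [0,7); WM=−∞
i=1 t=1 v=6: → [0,7); WM=−∞
i=2 t=1 v=7: → [0,7); WM=−∞
i=3 t=2 v=1: → [0,7); WM=2
i=4 t=2 v=8: → [0,7); WM=2
i=5 t=4 v=5: → [0,7); WM=2
i=6 t=5 v=4: → [0,7); WM=2
i=7 t=15 v=3: → [14,21); WM=15; [0,7) fires=7
i=8 t=16 v=9: → [14,21); WM=15
i=9 t=18 v=2: → [14,21); WM=15
i=10 t=20 v=8: → [14,21); WM=15
i=11 t=22 v=9: → [21,28); WM=22; [14,21) fires=4
i=12 t=25 v=7: → [21,28); WM=22
i=13 t=27 v=4: → [21,28); WM=22
i=14 t=29 v=4: → [28,35); WM=22

1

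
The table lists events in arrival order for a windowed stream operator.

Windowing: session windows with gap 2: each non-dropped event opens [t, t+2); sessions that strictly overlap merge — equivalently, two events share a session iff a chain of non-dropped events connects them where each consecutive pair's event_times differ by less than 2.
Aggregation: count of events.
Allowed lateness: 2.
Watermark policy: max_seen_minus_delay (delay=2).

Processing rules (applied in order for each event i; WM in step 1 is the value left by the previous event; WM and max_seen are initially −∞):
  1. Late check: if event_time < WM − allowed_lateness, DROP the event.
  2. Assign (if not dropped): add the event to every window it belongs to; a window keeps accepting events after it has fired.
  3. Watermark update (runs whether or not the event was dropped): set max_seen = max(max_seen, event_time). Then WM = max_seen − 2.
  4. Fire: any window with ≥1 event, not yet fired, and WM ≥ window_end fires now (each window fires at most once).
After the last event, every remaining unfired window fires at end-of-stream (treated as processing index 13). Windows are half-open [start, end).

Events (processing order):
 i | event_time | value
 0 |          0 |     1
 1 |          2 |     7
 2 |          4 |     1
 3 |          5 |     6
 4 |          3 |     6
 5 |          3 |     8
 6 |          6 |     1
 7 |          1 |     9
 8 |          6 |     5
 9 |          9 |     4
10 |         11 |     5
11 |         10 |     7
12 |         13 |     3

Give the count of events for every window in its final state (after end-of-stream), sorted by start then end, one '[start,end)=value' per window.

[0,2)=1 [2,8)=7 [9,13)=3 [13,15)=1

i=0 t=0 v=1: → [0,2); WM=-2
i=1 t=2 v=7: → [2,4); WM=0
i=2 t=4 v=1: → [4,6); WM=2
i=3 t=5 v=6: → [4,7); WM=3
i=4 t=3 v=6: → [2,7); WM=3
i=5 t=3 v=8: → [2,7); WM=3
i=6 t=6 v=1: → [2,8); WM=4
i=7 t=1 v=9: DROP (t<4-2); WM=4
i=8 t=6 v=5: → [2,8); WM=4
i=9 t=9 v=4: → [9,11); WM=7
i=10 t=11 v=5: → [11,13); WM=9
i=11 t=10 v=7: → [9,13); WM=9
i=12 t=13 v=3: → [13,15); WM=11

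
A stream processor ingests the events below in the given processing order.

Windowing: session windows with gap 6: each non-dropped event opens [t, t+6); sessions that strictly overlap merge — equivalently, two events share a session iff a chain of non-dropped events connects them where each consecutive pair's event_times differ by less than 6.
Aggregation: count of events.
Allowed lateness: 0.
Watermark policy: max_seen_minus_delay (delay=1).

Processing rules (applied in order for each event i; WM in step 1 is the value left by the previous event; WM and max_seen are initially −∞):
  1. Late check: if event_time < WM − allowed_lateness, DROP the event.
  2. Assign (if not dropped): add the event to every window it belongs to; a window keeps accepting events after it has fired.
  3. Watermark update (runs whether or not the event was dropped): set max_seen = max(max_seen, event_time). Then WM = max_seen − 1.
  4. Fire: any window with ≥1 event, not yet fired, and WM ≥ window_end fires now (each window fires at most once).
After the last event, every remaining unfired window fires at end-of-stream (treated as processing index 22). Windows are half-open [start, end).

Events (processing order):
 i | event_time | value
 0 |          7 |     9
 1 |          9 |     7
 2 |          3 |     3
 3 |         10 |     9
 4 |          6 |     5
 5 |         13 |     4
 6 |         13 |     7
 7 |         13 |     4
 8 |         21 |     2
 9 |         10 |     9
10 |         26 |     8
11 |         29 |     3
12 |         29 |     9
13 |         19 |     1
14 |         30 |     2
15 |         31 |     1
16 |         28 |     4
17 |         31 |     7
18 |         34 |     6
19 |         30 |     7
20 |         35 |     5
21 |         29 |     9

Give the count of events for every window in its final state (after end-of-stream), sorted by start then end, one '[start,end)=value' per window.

i=0 t=7 v=9: → [7,13); WM=6
i=1 t=9 v=7: → [7,15); WM=8
i=2 t=3 v=3: DROP (t<8-0); WM=8
i=3 t=10 v=9: → [7,16); WM=9
i=4 t=6 v=5: DROP (t<9-0); WM=9
i=5 t=13 v=4: → [7,19); WM=12
i=6 t=13 v=7: → [7,19); WM=12
i=7 t=13 v=4: → [7,19); WM=12
i=8 t=21 v=2: → [21,27); WM=20
i=9 t=10 v=9: DROP (t<20-0); WM=20
i=10 t=26 v=8: → [21,32); WM=25
i=11 t=29 v=3: → [21,35); WM=28
i=12 t=29 v=9: → [21,35); WM=28
i=13 t=19 v=1: DROP (t<28-0); WM=28
i=14 t=30 v=2: → [21,36); WM=29
i=15 t=31 v=1: → [21,37); WM=30
i=16 t=28 v=4: DROP (t<30-0); WM=30
i=17 t=31 v=7: → [21,37); WM=30
i=18 t=34 v=6: → [21,40); WM=33
i=19 t=30 v=7: DROP (t<33-0); WM=33
i=20 t=35 v=5: → [21,41); WM=34
i=21 t=29 v=9: DROP (t<34-0); WM=34

[7,19)=6 [21,41)=9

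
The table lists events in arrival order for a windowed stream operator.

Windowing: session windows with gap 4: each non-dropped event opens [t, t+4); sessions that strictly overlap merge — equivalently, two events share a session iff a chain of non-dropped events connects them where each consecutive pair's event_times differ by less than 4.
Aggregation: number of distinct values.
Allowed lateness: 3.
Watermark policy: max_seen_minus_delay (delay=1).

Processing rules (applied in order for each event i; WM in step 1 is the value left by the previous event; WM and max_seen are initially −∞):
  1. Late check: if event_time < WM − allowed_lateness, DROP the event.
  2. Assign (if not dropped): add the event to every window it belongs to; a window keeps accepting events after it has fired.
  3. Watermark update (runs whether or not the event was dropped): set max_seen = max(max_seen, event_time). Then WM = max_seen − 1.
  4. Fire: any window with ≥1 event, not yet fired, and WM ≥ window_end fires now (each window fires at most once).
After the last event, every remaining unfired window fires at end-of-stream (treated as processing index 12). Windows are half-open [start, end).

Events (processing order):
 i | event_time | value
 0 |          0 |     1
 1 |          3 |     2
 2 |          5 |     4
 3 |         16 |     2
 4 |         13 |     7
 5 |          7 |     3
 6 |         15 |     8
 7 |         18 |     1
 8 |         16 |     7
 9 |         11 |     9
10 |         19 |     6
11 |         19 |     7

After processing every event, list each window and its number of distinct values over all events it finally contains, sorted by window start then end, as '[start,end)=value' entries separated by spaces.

[0,9)=3 [13,23)=5

i=0 t=0 v=1: → [0,4); WM=-1
i=1 t=3 v=2: → [0,7); WM=2
i=2 t=5 v=4: → [0,9); WM=4
i=3 t=16 v=2: → [16,20); WM=15
i=4 t=13 v=7: → [13,20); WM=15
i=5 t=7 v=3: DROP (t<15-3); WM=15
i=6 t=15 v=8: → [13,20); WM=15
i=7 t=18 v=1: → [13,22); WM=17
i=8 t=16 v=7: → [13,22); WM=17
i=9 t=11 v=9: DROP (t<17-3); WM=17
i=10 t=19 v=6: → [13,23); WM=18
i=11 t=19 v=7: → [13,23); WM=18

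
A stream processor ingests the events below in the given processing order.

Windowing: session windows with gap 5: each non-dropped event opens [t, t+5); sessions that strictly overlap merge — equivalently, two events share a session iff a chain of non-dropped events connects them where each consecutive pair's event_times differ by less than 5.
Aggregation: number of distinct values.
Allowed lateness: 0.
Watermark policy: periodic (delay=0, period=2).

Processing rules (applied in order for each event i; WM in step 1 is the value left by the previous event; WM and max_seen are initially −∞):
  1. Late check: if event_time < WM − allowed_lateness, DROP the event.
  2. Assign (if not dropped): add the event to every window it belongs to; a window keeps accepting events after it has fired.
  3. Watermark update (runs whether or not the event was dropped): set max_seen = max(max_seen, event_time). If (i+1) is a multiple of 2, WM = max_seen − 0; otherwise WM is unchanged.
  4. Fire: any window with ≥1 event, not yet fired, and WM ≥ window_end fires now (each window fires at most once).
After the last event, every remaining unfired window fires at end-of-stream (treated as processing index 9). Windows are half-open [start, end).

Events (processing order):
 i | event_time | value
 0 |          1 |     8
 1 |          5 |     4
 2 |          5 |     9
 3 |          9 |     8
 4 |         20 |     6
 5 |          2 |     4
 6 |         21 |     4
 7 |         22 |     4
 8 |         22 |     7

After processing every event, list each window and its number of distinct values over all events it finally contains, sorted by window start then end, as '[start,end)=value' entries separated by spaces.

i=0 t=1 v=8: → [1,6); WM=−∞
i=1 t=5 v=4: → [1,10); WM=5
i=2 t=5 v=9: → [1,10); WM=5
i=3 t=9 v=8: → [1,14); WM=9
i=4 t=20 v=6: → [20,25); WM=9
i=5 t=2 v=4: DROP (t<9-0); WM=20
i=6 t=21 v=4: → [20,26); WM=20
i=7 t=22 v=4: → [20,27); WM=22
i=8 t=22 v=7: → [20,27); WM=22

[1,14)=3 [20,27)=3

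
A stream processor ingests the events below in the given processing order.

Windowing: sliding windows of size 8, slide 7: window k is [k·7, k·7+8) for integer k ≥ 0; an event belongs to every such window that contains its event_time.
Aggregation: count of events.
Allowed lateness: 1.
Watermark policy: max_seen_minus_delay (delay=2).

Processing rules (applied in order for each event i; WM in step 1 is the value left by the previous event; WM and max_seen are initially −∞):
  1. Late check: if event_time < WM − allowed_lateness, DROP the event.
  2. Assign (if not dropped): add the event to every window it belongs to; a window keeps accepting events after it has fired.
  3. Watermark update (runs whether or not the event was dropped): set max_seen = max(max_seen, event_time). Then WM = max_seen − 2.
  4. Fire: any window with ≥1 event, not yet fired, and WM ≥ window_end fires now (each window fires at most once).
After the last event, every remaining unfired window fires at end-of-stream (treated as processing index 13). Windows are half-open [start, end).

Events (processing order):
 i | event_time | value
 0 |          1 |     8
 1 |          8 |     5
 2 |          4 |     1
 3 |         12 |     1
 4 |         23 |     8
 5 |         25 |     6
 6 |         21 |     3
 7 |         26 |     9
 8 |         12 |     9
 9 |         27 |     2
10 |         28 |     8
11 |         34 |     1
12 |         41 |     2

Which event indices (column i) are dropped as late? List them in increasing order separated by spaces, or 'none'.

2 6 8

i=0 t=1 v=8: → [0,8); WM=-1
i=1 t=8 v=5: → [7,15); WM=6
i=2 t=4 v=1: DROP (t<6-1); WM=6
i=3 t=12 v=1: → [7,15); WM=10; [0,8) fires=1
i=4 t=23 v=8: → [21,29); WM=21; [7,15) fires=2
i=5 t=25 v=6: → [21,29); WM=23
i=6 t=21 v=3: DROP (t<23-1); WM=23
i=7 t=26 v=9: → [21,29); WM=24
i=8 t=12 v=9: DROP (t<24-1); WM=24
i=9 t=27 v=2: → [21,29); WM=25
i=10 t=28 v=8: → [28,36),[21,29); WM=26
i=11 t=34 v=1: → [28,36); WM=32; [21,29) fires=5
i=12 t=41 v=2: → [35,43); WM=39; [28,36) fires=2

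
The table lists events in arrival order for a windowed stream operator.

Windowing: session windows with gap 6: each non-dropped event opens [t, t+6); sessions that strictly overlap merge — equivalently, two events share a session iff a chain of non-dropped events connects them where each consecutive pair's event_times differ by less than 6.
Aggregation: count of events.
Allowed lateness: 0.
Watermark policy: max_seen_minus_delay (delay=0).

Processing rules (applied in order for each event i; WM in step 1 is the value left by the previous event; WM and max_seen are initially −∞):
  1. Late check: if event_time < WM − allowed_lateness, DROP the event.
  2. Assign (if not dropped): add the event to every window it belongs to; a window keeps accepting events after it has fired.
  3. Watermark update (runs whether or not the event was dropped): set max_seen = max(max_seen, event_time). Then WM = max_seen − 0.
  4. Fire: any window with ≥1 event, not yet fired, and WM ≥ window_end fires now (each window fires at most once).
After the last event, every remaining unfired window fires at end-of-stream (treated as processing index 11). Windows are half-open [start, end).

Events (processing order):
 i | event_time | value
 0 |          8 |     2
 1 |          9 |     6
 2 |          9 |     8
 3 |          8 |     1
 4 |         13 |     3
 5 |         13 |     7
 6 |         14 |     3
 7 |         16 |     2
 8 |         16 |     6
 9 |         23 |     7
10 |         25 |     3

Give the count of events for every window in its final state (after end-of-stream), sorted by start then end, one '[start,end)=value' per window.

[8,22)=8 [23,31)=2

i=0 t=8 v=2: → [8,14); WM=8
i=1 t=9 v=6: → [8,15); WM=9
i=2 t=9 v=8: → [8,15); WM=9
i=3 t=8 v=1: DROP (t<9-0); WM=9
i=4 t=13 v=3: → [8,19); WM=13
i=5 t=13 v=7: → [8,19); WM=13
i=6 t=14 v=3: → [8,20); WM=14
i=7 t=16 v=2: → [8,22); WM=16
i=8 t=16 v=6: → [8,22); WM=16
i=9 t=23 v=7: → [23,29); WM=23
i=10 t=25 v=3: → [23,31); WM=25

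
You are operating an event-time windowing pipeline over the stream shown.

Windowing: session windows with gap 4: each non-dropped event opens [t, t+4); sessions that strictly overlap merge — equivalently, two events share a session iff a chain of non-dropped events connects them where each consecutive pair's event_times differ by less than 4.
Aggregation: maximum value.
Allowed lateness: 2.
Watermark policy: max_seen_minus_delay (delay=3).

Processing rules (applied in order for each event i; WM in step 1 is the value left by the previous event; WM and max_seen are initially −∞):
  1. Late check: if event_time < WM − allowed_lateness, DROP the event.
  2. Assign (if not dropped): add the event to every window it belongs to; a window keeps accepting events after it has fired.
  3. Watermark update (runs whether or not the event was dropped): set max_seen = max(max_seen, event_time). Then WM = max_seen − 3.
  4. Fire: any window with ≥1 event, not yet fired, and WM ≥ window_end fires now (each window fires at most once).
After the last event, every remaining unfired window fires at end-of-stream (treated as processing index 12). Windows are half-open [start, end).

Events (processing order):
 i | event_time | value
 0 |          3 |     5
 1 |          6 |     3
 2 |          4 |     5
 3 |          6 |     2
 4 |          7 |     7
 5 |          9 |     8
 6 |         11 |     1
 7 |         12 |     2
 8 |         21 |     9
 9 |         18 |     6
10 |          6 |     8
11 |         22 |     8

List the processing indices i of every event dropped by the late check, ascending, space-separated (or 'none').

10

i=0 t=3 v=5: → [3,7); WM=0
i=1 t=6 v=3: → [3,10); WM=3
i=2 t=4 v=5: → [3,10); WM=3
i=3 t=6 v=2: → [3,10); WM=3
i=4 t=7 v=7: → [3,11); WM=4
i=5 t=9 v=8: → [3,13); WM=6
i=6 t=11 v=1: → [3,15); WM=8
i=7 t=12 v=2: → [3,16); WM=9
i=8 t=21 v=9: → [21,25); WM=18
i=9 t=18 v=6: → [18,25); WM=18
i=10 t=6 v=8: DROP (t<18-2); WM=18
i=11 t=22 v=8: → [18,26); WM=19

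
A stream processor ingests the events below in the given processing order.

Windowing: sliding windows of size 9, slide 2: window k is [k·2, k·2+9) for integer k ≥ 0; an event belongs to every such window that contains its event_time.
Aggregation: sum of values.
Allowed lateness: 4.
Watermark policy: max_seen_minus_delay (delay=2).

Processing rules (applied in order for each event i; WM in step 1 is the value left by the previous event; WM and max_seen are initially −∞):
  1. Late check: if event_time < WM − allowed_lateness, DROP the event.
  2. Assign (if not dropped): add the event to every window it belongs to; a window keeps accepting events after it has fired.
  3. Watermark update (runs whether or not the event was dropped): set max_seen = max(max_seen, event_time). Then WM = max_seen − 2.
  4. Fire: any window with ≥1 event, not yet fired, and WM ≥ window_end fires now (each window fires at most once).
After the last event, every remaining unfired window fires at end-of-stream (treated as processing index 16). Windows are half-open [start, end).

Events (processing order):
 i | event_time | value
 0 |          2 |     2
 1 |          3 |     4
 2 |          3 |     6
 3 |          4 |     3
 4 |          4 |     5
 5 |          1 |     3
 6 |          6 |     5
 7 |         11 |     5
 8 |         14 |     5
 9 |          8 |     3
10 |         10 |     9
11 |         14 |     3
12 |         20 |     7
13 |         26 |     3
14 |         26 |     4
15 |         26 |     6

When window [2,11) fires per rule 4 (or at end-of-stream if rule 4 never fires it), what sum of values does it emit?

25

i=0 t=2 v=2: → [2,11),[0,9); WM=0
i=1 t=3 v=4: → [2,11),[0,9); WM=1
i=2 t=3 v=6: → [2,11),[0,9); WM=1
i=3 t=4 v=3: → [4,13),[2,11),[0,9); WM=2
i=4 t=4 v=5: → [4,13),[2,11),[0,9); WM=2
i=5 t=1 v=3: → [0,9); WM=2
i=6 t=6 v=5: → [6,15),[4,13),[2,11),[0,9); WM=4
i=7 t=11 v=5: → [10,19),[8,17),[6,15),[4,13); WM=9; [0,9) fires=28
i=8 t=14 v=5: → [14,23),[12,21),[10,19),[8,17),[6,15); WM=12; [2,11) fires=25
i=9 t=8 v=3: → [8,17),[6,15),[4,13),[2,11),[0,9); WM=12
i=10 t=10 v=9: → [10,19),[8,17),[6,15),[4,13),[2,11); WM=12
i=11 t=14 v=3: → [14,23),[12,21),[10,19),[8,17),[6,15); WM=12
i=12 t=20 v=7: → [20,29),[18,27),[16,25),[14,23),[12,21); WM=18; [4,13) fires=30 [6,15) fires=30 [8,17) fires=25
i=13 t=26 v=3: → [26,35),[24,33),[22,31),[20,29),[18,27); WM=24; [10,19) fires=22 [12,21) fires=15 [14,23) fires=15
i=14 t=26 v=4: → [26,35),[24,33),[22,31),[20,29),[18,27); WM=24
i=15 t=26 v=6: → [26,35),[24,33),[22,31),[20,29),[18,27); WM=24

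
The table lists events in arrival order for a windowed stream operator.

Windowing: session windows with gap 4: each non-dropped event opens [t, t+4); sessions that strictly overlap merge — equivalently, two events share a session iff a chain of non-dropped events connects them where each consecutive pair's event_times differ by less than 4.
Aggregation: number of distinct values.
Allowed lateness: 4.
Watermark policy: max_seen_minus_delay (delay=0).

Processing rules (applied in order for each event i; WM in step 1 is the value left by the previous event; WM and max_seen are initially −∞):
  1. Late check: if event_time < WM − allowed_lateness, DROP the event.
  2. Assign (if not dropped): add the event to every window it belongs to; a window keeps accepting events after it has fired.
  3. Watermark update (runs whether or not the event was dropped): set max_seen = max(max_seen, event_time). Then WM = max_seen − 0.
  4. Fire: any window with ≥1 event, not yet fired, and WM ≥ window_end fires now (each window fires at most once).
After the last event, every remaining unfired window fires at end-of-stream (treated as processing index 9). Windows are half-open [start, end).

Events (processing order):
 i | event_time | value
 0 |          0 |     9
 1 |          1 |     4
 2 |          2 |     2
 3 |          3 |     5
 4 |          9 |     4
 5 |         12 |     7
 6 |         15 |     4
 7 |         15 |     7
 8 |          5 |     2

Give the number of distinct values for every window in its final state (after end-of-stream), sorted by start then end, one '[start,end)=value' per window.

i=0 t=0 v=9: → [0,4); WM=0
i=1 t=1 v=4: → [0,5); WM=1
i=2 t=2 v=2: → [0,6); WM=2
i=3 t=3 v=5: → [0,7); WM=3
i=4 t=9 v=4: → [9,13); WM=9
i=5 t=12 v=7: → [9,16); WM=12
i=6 t=15 v=4: → [9,19); WM=15
i=7 t=15 v=7: → [9,19); WM=15
i=8 t=5 v=2: DROP (t<15-4); WM=15

[0,7)=4 [9,19)=2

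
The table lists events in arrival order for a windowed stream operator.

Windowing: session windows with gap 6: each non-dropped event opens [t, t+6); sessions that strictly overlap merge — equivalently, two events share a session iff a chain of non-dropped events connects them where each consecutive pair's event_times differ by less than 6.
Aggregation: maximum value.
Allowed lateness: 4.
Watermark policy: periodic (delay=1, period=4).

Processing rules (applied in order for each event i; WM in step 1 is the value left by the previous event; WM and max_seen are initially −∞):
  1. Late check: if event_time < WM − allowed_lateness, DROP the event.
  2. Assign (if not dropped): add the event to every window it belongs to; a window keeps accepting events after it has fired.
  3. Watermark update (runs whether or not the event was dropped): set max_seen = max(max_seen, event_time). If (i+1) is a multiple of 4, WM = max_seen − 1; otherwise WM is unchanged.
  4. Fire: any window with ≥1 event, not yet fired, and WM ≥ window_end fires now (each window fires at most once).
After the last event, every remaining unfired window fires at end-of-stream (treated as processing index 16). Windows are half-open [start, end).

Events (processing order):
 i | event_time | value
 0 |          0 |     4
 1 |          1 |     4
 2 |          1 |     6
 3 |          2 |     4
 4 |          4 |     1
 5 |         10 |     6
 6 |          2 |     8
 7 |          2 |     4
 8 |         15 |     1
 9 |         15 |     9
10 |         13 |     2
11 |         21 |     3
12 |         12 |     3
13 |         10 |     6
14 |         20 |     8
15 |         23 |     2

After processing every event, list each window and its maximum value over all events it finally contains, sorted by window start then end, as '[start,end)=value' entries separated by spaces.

[0,10)=8 [10,29)=9

i=0 t=0 v=4: → [0,6); WM=−∞
i=1 t=1 v=4: → [0,7); WM=−∞
i=2 t=1 v=6: → [0,7); WM=−∞
i=3 t=2 v=4: → [0,8); WM=1
i=4 t=4 v=1: → [0,10); WM=1
i=5 t=10 v=6: → [10,16); WM=1
i=6 t=2 v=8: → [0,10); WM=1
i=7 t=2 v=4: → [0,10); WM=9
i=8 t=15 v=1: → [10,21); WM=9
i=9 t=15 v=9: → [10,21); WM=9
i=10 t=13 v=2: → [10,21); WM=9
i=11 t=21 v=3: → [21,27); WM=20
i=12 t=12 v=3: DROP (t<20-4); WM=20
i=13 t=10 v=6: DROP (t<20-4); WM=20
i=14 t=20 v=8: → [10,27); WM=20
i=15 t=23 v=2: → [10,29); WM=22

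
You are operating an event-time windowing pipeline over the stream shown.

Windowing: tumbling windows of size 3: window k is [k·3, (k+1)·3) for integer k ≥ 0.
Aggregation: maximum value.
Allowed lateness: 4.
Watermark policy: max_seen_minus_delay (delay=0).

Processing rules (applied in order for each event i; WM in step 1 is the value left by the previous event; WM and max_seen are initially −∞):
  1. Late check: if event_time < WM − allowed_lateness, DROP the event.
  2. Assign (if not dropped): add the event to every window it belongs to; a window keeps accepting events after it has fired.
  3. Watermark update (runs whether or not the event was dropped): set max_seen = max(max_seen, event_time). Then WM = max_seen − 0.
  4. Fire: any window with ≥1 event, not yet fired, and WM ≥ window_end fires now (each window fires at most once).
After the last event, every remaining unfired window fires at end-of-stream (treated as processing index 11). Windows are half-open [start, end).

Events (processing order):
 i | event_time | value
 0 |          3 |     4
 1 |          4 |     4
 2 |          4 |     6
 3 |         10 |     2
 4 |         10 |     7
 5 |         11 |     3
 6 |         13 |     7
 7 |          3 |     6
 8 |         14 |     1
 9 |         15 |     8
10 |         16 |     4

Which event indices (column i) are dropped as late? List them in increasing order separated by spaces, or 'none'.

7

i=0 t=3 v=4: → [3,6); WM=3
i=1 t=4 v=4: → [3,6); WM=4
i=2 t=4 v=6: → [3,6); WM=4
i=3 t=10 v=2: → [9,12); WM=10; [3,6) fires=6
i=4 t=10 v=7: → [9,12); WM=10
i=5 t=11 v=3: → [9,12); WM=11
i=6 t=13 v=7: → [12,15); WM=13; [9,12) fires=7
i=7 t=3 v=6: DROP (t<13-4); WM=13
i=8 t=14 v=1: → [12,15); WM=14
i=9 t=15 v=8: → [15,18); WM=15; [12,15) fires=7
i=10 t=16 v=4: → [15,18); WM=16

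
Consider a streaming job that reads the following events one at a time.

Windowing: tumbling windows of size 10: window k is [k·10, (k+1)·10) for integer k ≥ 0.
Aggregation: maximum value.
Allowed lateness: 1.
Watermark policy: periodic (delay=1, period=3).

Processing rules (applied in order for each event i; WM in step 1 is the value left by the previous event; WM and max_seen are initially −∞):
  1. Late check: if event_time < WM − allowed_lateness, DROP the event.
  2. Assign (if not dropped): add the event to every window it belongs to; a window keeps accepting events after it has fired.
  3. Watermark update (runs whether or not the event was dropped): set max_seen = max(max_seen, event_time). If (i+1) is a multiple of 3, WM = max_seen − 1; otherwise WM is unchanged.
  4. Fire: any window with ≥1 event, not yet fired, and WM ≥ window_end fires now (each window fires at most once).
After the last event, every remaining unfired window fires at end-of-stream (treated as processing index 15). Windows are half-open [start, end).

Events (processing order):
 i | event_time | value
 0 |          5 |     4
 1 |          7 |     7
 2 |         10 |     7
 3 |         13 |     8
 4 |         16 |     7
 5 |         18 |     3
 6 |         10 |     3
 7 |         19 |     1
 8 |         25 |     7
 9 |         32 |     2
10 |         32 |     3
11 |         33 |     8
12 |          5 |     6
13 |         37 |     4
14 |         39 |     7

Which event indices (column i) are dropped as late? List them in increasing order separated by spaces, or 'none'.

6 12

i=0 t=5 v=4: → [0,10); WM=−∞
i=1 t=7 v=7: → [0,10); WM=−∞
i=2 t=10 v=7: → [10,20); WM=9
i=3 t=13 v=8: → [10,20); WM=9
i=4 t=16 v=7: → [10,20); WM=9
i=5 t=18 v=3: → [10,20); WM=17; [0,10) fires=7
i=6 t=10 v=3: DROP (t<17-1); WM=17
i=7 t=19 v=1: → [10,20); WM=17
i=8 t=25 v=7: → [20,30); WM=24; [10,20) fires=8
i=9 t=32 v=2: → [30,40); WM=24
i=10 t=32 v=3: → [30,40); WM=24
i=11 t=33 v=8: → [30,40); WM=32; [20,30) fires=7
i=12 t=5 v=6: DROP (t<32-1); WM=32
i=13 t=37 v=4: → [30,40); WM=32
i=14 t=39 v=7: → [30,40); WM=38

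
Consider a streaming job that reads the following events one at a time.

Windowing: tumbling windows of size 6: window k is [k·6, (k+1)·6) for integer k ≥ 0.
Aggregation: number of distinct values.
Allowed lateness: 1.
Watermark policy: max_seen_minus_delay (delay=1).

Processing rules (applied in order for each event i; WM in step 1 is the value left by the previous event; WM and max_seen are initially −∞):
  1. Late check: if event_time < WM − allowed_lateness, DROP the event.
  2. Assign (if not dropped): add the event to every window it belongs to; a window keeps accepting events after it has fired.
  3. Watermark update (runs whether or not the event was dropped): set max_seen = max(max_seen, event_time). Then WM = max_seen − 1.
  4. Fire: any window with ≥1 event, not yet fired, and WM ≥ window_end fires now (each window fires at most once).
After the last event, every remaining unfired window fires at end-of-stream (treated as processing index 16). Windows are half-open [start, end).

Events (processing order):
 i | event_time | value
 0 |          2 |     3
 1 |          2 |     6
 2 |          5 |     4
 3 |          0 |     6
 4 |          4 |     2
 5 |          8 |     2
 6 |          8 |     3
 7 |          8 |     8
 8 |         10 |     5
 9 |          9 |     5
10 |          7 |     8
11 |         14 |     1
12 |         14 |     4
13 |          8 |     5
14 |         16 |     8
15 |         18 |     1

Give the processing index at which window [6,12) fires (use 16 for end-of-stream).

11

i=0 t=2 v=3: → [0,6); WM=1
i=1 t=2 v=6: → [0,6); WM=1
i=2 t=5 v=4: → [0,6); WM=4
i=3 t=0 v=6: DROP (t<4-1); WM=4
i=4 t=4 v=2: → [0,6); WM=4
i=5 t=8 v=2: → [6,12); WM=7; [0,6) fires=4
i=6 t=8 v=3: → [6,12); WM=7
i=7 t=8 v=8: → [6,12); WM=7
i=8 t=10 v=5: → [6,12); WM=9
i=9 t=9 v=5: → [6,12); WM=9
i=10 t=7 v=8: DROP (t<9-1); WM=9
i=11 t=14 v=1: → [12,18); WM=13; [6,12) fires=4
i=12 t=14 v=4: → [12,18); WM=13
i=13 t=8 v=5: DROP (t<13-1); WM=13
i=14 t=16 v=8: → [12,18); WM=15
i=15 t=18 v=1: → [18,24); WM=17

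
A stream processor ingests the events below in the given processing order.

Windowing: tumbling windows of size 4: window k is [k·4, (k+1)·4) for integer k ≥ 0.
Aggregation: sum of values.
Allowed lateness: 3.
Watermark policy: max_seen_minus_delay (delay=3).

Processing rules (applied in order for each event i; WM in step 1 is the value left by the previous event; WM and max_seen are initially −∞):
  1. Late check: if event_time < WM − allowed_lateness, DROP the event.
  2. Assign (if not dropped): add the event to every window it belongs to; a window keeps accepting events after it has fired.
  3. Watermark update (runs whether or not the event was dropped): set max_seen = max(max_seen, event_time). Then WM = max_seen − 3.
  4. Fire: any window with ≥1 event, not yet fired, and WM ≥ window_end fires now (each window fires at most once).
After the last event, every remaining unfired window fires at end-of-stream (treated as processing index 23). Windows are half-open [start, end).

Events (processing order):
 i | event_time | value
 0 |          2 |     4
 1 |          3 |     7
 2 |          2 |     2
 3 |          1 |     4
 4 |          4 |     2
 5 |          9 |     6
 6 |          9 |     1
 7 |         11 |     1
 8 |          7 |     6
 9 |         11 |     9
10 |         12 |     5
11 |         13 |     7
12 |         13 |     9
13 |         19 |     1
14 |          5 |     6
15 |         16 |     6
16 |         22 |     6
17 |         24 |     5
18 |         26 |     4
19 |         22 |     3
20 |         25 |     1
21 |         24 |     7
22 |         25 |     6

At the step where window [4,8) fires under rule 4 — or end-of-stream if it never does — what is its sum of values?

2

i=0 t=2 v=4: → [0,4); WM=-1
i=1 t=3 v=7: → [0,4); WM=0
i=2 t=2 v=2: → [0,4); WM=0
i=3 t=1 v=4: → [0,4); WM=0
i=4 t=4 v=2: → [4,8); WM=1
i=5 t=9 v=6: → [8,12); WM=6; [0,4) fires=17
i=6 t=9 v=1: → [8,12); WM=6
i=7 t=11 v=1: → [8,12); WM=8; [4,8) fires=2
i=8 t=7 v=6: → [4,8); WM=8
i=9 t=11 v=9: → [8,12); WM=8
i=10 t=12 v=5: → [12,16); WM=9
i=11 t=13 v=7: → [12,16); WM=10
i=12 t=13 v=9: → [12,16); WM=10
i=13 t=19 v=1: → [16,20); WM=16; [8,12) fires=17 [12,16) fires=21
i=14 t=5 v=6: DROP (t<16-3); WM=16
i=15 t=16 v=6: → [16,20); WM=16
i=16 t=22 v=6: → [20,24); WM=19
i=17 t=24 v=5: → [24,28); WM=21; [16,20) fires=7
i=18 t=26 v=4: → [24,28); WM=23
i=19 t=22 v=3: → [20,24); WM=23
i=20 t=25 v=1: → [24,28); WM=23
i=21 t=24 v=7: → [24,28); WM=23
i=22 t=25 v=6: → [24,28); WM=23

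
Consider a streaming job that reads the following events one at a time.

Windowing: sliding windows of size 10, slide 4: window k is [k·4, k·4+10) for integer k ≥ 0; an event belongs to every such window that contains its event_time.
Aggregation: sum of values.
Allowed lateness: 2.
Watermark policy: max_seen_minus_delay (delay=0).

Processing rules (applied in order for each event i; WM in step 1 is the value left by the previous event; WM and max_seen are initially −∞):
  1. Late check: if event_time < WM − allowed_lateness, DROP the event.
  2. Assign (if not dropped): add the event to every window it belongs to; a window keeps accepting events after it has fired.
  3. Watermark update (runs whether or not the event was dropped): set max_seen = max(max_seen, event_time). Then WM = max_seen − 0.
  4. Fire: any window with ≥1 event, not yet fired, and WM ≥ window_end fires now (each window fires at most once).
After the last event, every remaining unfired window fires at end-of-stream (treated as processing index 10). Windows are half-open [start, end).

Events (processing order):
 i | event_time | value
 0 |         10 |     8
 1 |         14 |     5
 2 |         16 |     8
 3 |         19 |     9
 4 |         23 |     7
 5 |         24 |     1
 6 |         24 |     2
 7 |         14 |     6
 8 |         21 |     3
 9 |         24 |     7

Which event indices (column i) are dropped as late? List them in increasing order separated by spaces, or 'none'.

i=0 t=10 v=8: → [8,18),[4,14); WM=10
i=1 t=14 v=5: → [12,22),[8,18); WM=14; [4,14) fires=8
i=2 t=16 v=8: → [16,26),[12,22),[8,18); WM=16
i=3 t=19 v=9: → [16,26),[12,22); WM=19; [8,18) fires=21
i=4 t=23 v=7: → [20,30),[16,26); WM=23; [12,22) fires=22
i=5 t=24 v=1: → [24,34),[20,30),[16,26); WM=24
i=6 t=24 v=2: → [24,34),[20,30),[16,26); WM=24
i=7 t=14 v=6: DROP (t<24-2); WM=24
i=8 t=21 v=3: DROP (t<24-2); WM=24
i=9 t=24 v=7: → [24,34),[20,30),[16,26); WM=24

7 8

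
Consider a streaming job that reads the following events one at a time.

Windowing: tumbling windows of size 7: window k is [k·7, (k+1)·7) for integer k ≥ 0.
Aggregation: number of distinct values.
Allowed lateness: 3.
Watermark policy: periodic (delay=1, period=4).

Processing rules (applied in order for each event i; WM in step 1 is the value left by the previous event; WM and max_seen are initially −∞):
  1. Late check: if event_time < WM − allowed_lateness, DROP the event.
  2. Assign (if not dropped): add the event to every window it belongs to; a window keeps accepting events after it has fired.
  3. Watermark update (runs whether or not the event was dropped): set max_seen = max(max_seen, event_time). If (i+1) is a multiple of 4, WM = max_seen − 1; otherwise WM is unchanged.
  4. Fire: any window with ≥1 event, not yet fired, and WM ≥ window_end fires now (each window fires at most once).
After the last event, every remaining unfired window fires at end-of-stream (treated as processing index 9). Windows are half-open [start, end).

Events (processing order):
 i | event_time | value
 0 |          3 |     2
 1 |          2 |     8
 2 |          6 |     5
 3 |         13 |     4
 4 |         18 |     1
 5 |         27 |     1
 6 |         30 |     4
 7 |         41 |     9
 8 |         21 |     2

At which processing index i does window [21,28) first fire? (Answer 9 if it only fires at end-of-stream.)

i=0 t=3 v=2: → [0,7); WM=−∞
i=1 t=2 v=8: → [0,7); WM=−∞
i=2 t=6 v=5: → [0,7); WM=−∞
i=3 t=13 v=4: → [7,14); WM=12; [0,7) fires=3
i=4 t=18 v=1: → [14,21); WM=12
i=5 t=27 v=1: → [21,28); WM=12
i=6 t=30 v=4: → [28,35); WM=12
i=7 t=41 v=9: → [35,42); WM=40; [7,14) fires=1 [14,21) fires=1 [21,28) fires=1 [28,35) fires=1
i=8 t=21 v=2: DROP (t<40-3); WM=40

7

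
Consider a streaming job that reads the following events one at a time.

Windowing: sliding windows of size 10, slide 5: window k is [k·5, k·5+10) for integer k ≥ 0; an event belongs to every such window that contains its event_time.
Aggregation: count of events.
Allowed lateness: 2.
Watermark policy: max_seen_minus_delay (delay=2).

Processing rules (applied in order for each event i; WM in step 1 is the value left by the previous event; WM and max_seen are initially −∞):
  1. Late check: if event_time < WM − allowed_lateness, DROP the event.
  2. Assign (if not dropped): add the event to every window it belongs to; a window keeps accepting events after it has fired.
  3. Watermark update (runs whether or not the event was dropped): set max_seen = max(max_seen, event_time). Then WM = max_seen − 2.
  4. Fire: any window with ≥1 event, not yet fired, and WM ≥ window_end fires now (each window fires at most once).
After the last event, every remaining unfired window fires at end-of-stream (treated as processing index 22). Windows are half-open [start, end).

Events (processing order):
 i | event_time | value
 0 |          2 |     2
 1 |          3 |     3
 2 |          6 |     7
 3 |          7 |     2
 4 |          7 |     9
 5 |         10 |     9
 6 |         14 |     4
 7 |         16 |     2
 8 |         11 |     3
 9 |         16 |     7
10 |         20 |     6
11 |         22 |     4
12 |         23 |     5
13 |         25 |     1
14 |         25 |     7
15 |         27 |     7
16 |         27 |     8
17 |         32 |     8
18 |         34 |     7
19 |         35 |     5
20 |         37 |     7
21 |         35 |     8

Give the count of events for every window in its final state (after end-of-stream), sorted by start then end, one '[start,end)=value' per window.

i=0 t=2 v=2: → [0,10); WM=0
i=1 t=3 v=3: → [0,10); WM=1
i=2 t=6 v=7: → [5,15),[0,10); WM=4
i=3 t=7 v=2: → [5,15),[0,10); WM=5
i=4 t=7 v=9: → [5,15),[0,10); WM=5
i=5 t=10 v=9: → [10,20),[5,15); WM=8
i=6 t=14 v=4: → [10,20),[5,15); WM=12; [0,10) fires=5
i=7 t=16 v=2: → [15,25),[10,20); WM=14
i=8 t=11 v=3: DROP (t<14-2); WM=14
i=9 t=16 v=7: → [15,25),[10,20); WM=14
i=10 t=20 v=6: → [20,30),[15,25); WM=18; [5,15) fires=5
i=11 t=22 v=4: → [20,30),[15,25); WM=20; [10,20) fires=4
i=12 t=23 v=5: → [20,30),[15,25); WM=21
i=13 t=25 v=1: → [25,35),[20,30); WM=23
i=14 t=25 v=7: → [25,35),[20,30); WM=23
i=15 t=27 v=7: → [25,35),[20,30); WM=25; [15,25) fires=5
i=16 t=27 v=8: → [25,35),[20,30); WM=25
i=17 t=32 v=8: → [30,40),[25,35); WM=30; [20,30) fires=7
i=18 t=34 v=7: → [30,40),[25,35); WM=32
i=19 t=35 v=5: → [35,45),[30,40); WM=33
i=20 t=37 v=7: → [35,45),[30,40); WM=35; [25,35) fires=6
i=21 t=35 v=8: → [35,45),[30,40); WM=35

[0,10)=5 [5,15)=5 [10,20)=4 [15,25)=5 [20,30)=7 [25,35)=6 [30,40)=5 [35,45)=3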